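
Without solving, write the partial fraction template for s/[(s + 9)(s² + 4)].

Linear + irreducible quadratic: P/(s + 9) + (Qs + R)/(s² + 4)


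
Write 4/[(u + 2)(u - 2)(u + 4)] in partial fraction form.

Using cover-up method: α = -1/2, β = 1/6, γ = 1/3
Result: (-1/2)/(u + 2) + (1/6)/(u - 2) + (1/3)/(u + 4)


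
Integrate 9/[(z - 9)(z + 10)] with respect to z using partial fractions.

Decompose: 9/[(z - 9)(z + 10)] = (9/19)/(z - 9) - (9/19)/(z + 10). Integrate each term: (9/19) ln|(z - 9)| - (9/19) ln|(z + 10)| + C


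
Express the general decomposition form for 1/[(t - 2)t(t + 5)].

Three distinct linear factors: P/(t - 2) + Q/t + R/(t + 5)


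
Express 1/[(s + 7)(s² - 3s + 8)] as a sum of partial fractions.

Cover-up at s = -7: A = 1/((-7)² - 3·(-7) + 8) = 1/78. Then B = -A = -1/78, C = -A·(-3 - 7) = 5/39
Result: (1/78)/(s + 7) - ((1/78)s - 5/39)/(s² - 3s + 8)


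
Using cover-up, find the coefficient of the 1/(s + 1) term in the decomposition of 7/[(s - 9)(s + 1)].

Cover (s + 1), set s=-1: 7/((s - 9) at s=-1) = 7/(-10) = -7/10


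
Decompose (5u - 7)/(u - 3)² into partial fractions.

(5u - 7) = A(u - 3) + B. At u = 3: B = 5·3 - 7 = 8. Coeff of u: A = 5
Result: 5/(u - 3) + 8/(u - 3)²


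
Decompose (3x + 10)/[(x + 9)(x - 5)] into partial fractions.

At x=-9: A = (3·(-9) + 10)/(-9 - 5) = 17/14. At x=5: B = (3·5 + 10)/(5 + 9) = 25/14
Result: (17/14)/(x + 9) + (25/14)/(x - 5)


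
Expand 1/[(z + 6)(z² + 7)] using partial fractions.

Cover-up at z = -6: α = 1/((-6)² + 7) = 1/43. Then β = -α = -1/43, γ = -α·(0 - 6) = 6/43
Result: (1/43)/(z + 6) - ((1/43)z - 6/43)/(z² + 7)


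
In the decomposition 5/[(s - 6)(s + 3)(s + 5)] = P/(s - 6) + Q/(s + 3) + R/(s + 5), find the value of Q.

Cover-up at s = -3: Q = 5/[(-3 - 6)(-3 + 5)] = 5/[(-9)(2)] = -5/18


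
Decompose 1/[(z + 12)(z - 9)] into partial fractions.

1/(z + 12)(z - 9) = α/(z + 12) + β/(z - 9). α = 1/(-12 - 9) = -1/21, β = 1/(9 + 12) = 1/21
Result: (-1/21)/(z + 12) + (1/21)/(z - 9)


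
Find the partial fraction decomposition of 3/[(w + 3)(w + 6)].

3/(w + 3)(w + 6) = A/(w + 3) + B/(w + 6). A = 3/(-3 + 6) = 1, B = 3/(-6 + 3) = -1
Result: 1/(w + 3) - 1/(w + 6)


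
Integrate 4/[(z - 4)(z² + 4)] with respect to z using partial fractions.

Cover-up at z=4: A = 4/(4²+4) = 1/5. Coeff matching: B = -1/5, C = -4/5. Decomposition: (1/5)/(z - 4) - ((1/5)z + 4/5)/(z² + 4). Integrate: linear → ln, quadratic → (1/2)ln + arctan: (1/5) ln|(z - 4)| - (1/10) ln(z² + 4) - (2/5) arctan(z/2) + C


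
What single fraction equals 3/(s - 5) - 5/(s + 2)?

Common denominator (s - 5)(s + 2). Numerator: 3(s + 2) - 5(s - 5) = (3s + 6) - (5s - 25) = -2s + 31
Result: (-2s + 31)/[(s - 5)(s + 2)]


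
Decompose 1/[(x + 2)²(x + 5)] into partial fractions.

Cover-up at x=-5: R = 1/(-5 + 2)² = 1/9. Cover-up at x=-2: Q = 1/(-2 + 5) = 1/3. Comparing x² coeff: P = -R = -1/9
Result: (-1/9)/(x + 2) + (1/3)/(x + 2)² + (1/9)/(x + 5)


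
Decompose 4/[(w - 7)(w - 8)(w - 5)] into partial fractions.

Using cover-up method: A = -2, B = 4/3, C = 2/3
Result: -2/(w - 7) + (4/3)/(w - 8) + (2/3)/(w - 5)


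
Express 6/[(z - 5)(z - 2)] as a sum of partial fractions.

6/(z - 5)(z - 2) = P/(z - 5) + Q/(z - 2). P = 6/(5 - 2) = 2, Q = 6/(2 - 5) = -2
Result: 2/(z - 5) - 2/(z - 2)


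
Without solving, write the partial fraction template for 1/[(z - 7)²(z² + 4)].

Repeated linear + quadratic: α/(z - 7) + β/(z - 7)² + (γz + δ)/(z² + 4)


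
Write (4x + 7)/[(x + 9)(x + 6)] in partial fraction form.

At x=-9: A = (4·(-9) + 7)/(-9 + 6) = 29/3. At x=-6: B = (4·(-6) + 7)/(-6 + 9) = -17/3
Result: (29/3)/(x + 9) - (17/3)/(x + 6)


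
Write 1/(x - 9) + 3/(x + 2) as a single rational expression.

Common denominator (x - 9)(x + 2). Numerator: 1(x + 2) + 3(x - 9) = (x + 2) + (3x - 27) = 4x - 25
Result: (4x - 25)/[(x - 9)(x + 2)]


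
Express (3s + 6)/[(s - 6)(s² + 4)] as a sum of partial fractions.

At s=6: α = (3·6 + 6)/(6² + 4) = 3/5. β = -α = -3/5, γ = 3 - 6·α = -3/5
Result: (3/5)/(s - 6) - ((3/5)s + 3/5)/(s² + 4)


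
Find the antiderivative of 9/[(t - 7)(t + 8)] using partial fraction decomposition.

Decompose: 9/[(t - 7)(t + 8)] = (3/5)/(t - 7) - (3/5)/(t + 8). Integrate each term: (3/5) ln|(t - 7)| - (3/5) ln|(t + 8)| + C


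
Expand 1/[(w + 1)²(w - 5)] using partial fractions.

Cover-up at w=5: C = 1/(5 + 1)² = 1/36. Cover-up at w=-1: B = 1/(-1 - 5) = -1/6. Comparing w² coeff: A = -C = -1/36
Result: (-1/36)/(w + 1) - (1/6)/(w + 1)² + (1/36)/(w - 5)


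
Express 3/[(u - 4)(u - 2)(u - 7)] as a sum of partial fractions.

Using cover-up method: A = -1/2, B = 3/10, C = 1/5
Result: (-1/2)/(u - 4) + (3/10)/(u - 2) + (1/5)/(u - 7)


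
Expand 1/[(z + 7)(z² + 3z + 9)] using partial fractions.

Cover-up at z = -7: P = 1/((-7)² + 3·(-7) + 9) = 1/37. Then Q = -P = -1/37, R = -P·(3 - 7) = 4/37
Result: (1/37)/(z + 7) - ((1/37)z - 4/37)/(z² + 3z + 9)


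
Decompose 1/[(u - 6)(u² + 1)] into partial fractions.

Cover-up at u = 6: A = 1/(6² + 1) = 1/37. Then B = -A = -1/37, C = -A·(0 + 6) = -6/37
Result: (1/37)/(u - 6) - ((1/37)u + 6/37)/(u² + 1)


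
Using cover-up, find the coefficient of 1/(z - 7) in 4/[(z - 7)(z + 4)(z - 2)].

Cover (z - 7), set z=7: 4/[(7 + 4)(7 - 2)] = 4/55


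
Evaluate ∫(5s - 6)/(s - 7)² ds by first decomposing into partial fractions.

Decompose: α = 5, β = 5·7 - 6 = 29, so (5s - 6)/(s - 7)² = 5/(s - 7) + 29/(s - 7)². Integrate: ∫ α/(s - 7) ds = 5 ln|(s - 7)|; ∫ β/(s - 7)² ds = -29/(s - 7). Sum: 5 ln|(s - 7)| - 29/(s - 7) + C


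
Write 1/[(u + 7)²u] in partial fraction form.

Cover-up at u=0: γ = 1/(0 + 7)² = 1/49. Cover-up at u=-7: β = 1/(-7 - 0) = -1/7. Comparing u² coeff: α = -γ = -1/49
Result: (-1/49)/(u + 7) - (1/7)/(u + 7)² + (1/49)/u


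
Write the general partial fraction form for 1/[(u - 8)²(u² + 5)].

Repeated linear + quadratic: P/(u - 8) + Q/(u - 8)² + (Ru + S)/(u² + 5)


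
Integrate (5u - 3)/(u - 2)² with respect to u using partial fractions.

Decompose: A = 5, B = 5·2 - 3 = 7, so (5u - 3)/(u - 2)² = 5/(u - 2) + 7/(u - 2)². Integrate: ∫ A/(u - 2) du = 5 ln|(u - 2)|; ∫ B/(u - 2)² du = -7/(u - 2). Sum: 5 ln|(u - 2)| - 7/(u - 2) + C


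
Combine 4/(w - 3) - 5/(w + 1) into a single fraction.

Common denominator (w - 3)(w + 1). Numerator: 4(w + 1) - 5(w - 3) = (4w + 4) - (5w - 15) = -w + 19
Result: (-w + 19)/[(w - 3)(w + 1)]


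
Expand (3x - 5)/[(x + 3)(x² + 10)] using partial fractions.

At x=-3: A = (3·(-3) - 5)/((-3)² + 10) = -14/19. B = -A = 14/19, C = 3 - (-3)·A = 15/19
Result: (-14/19)/(x + 3) + ((14/19)x + 15/19)/(x² + 10)


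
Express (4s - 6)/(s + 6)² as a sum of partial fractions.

(4s - 6) = α(s + 6) + β. At s = -6: β = 4·(-6) - 6 = -30. Coeff of s: α = 4
Result: 4/(s + 6) - 30/(s + 6)²


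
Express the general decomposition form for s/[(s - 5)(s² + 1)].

Linear + irreducible quadratic: α/(s - 5) + (βs + γ)/(s² + 1)


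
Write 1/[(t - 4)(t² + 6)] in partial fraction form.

Cover-up at t = 4: α = 1/(4² + 6) = 1/22. Then β = -α = -1/22, γ = -α·(0 + 4) = -2/11
Result: (1/22)/(t - 4) - ((1/22)t + 2/11)/(t² + 6)


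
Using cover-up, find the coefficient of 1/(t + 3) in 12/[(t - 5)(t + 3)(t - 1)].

Cover (t + 3), set t=-3: 12/[(-3 - 5)(-3 - 1)] = 3/8


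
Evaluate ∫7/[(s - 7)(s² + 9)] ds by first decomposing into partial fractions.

Cover-up at s=7: A = 7/(7²+9) = 7/58. Coeff matching: B = -7/58, C = -49/58. Decomposition: (7/58)/(s - 7) - ((7/58)s + 49/58)/(s² + 9). Integrate: linear → ln, quadratic → (1/2)ln + arctan: (7/58) ln|(s - 7)| - (7/116) ln(s² + 9) - (49/174) arctan(s/3) + C


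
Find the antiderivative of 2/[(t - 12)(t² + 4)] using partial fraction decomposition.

Cover-up at t=12: P = 2/(12²+4) = 1/74. Coeff matching: Q = -1/74, R = -6/37. Decomposition: (1/74)/(t - 12) - ((1/74)t + 6/37)/(t² + 4). Integrate: linear → ln, quadratic → (1/2)ln + arctan: (1/74) ln|(t - 12)| - (1/148) ln(t² + 4) - (3/37) arctan(t/2) + C


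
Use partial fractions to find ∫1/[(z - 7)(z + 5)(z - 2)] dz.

Cover-up: A = 1/60, B = 1/84, C = -1/35. Decomposition: (1/60)/(z - 7) + (1/84)/(z + 5) - (1/35)/(z - 2). Integrate each term: (1/60) ln|(z - 7)| + (1/84) ln|(z + 5)| - (1/35) ln|(z - 2)| + C


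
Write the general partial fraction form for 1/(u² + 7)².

Repeated quadratic factor: (Pu + Q)/(u² + 7) + (Ru + S)/(u² + 7)²


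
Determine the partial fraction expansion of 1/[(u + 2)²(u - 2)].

Cover-up at u=2: C = 1/(2 + 2)² = 1/16. Cover-up at u=-2: B = 1/(-2 - 2) = -1/4. Comparing u² coeff: A = -C = -1/16
Result: (-1/16)/(u + 2) - (1/4)/(u + 2)² + (1/16)/(u - 2)


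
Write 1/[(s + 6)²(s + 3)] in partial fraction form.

Cover-up at s=-3: R = 1/(-3 + 6)² = 1/9. Cover-up at s=-6: Q = 1/(-6 + 3) = -1/3. Comparing s² coeff: P = -R = -1/9
Result: (-1/9)/(s + 6) - (1/3)/(s + 6)² + (1/9)/(s + 3)


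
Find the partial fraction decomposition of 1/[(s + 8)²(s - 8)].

Cover-up at s=8: R = 1/(8 + 8)² = 1/256. Cover-up at s=-8: Q = 1/(-8 - 8) = -1/16. Comparing s² coeff: P = -R = -1/256
Result: (-1/256)/(s + 8) - (1/16)/(s + 8)² + (1/256)/(s - 8)


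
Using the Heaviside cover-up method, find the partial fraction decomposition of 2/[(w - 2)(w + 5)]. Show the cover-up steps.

Cover (w - 2): set w=2, get A = 2/(2 + 5) = 2/7. Cover (w + 5): set w=-5, get B = 2/(-5 - 2) = -2/7.
Result: (2/7)/(w - 2) - (2/7)/(w + 5)


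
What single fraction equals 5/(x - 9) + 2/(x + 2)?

Common denominator (x - 9)(x + 2). Numerator: 5(x + 2) + 2(x - 9) = (5x + 10) + (2x - 18) = 7x - 8
Result: (7x - 8)/[(x - 9)(x + 2)]


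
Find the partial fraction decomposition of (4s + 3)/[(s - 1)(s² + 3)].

At s=1: A = (4·1 + 3)/(1² + 3) = 7/4. B = -A = -7/4, C = 4 - 1·A = 9/4
Result: (7/4)/(s - 1) - ((7/4)s - 9/4)/(s² + 3)


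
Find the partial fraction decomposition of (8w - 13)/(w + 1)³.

(8w - 13) = P(w + 1)² + Q(w + 1) + R. At w = -1: R = 8·(-1) - 13 = -21. Coefficients: P = 0, Q = 8
Result: 8/(w + 1)² - 21/(w + 1)³


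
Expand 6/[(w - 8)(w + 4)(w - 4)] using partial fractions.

Using cover-up method: A = 1/8, B = 1/16, C = -3/16
Result: (1/8)/(w - 8) + (1/16)/(w + 4) - (3/16)/(w - 4)


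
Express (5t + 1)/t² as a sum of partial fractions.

(5t + 1) = At + B. At t = 0: B = 5·0 + 1 = 1. Coeff of t: A = 5
Result: 5/t + 1/t²


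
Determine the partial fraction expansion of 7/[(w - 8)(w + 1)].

7/(w - 8)(w + 1) = A/(w - 8) + B/(w + 1). A = 7/(8 + 1) = 7/9, B = 7/(-1 - 8) = -7/9
Result: (7/9)/(w - 8) - (7/9)/(w + 1)


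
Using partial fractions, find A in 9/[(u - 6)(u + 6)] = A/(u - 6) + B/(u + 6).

Cover-up at u = 6: A = 9/(6 + 6) = 9/12 = 3/4


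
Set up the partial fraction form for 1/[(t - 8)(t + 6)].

Distinct linear factors: P/(t - 8) + Q/(t + 6)


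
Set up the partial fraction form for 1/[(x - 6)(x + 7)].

Distinct linear factors: A/(x - 6) + B/(x + 7)


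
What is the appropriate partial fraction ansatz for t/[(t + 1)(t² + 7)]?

Linear + irreducible quadratic: A/(t + 1) + (Bt + C)/(t² + 7)


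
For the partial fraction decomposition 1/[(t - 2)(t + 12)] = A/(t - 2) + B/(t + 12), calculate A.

Cover-up at t = 2: A = 1/(2 + 12) = 1/14


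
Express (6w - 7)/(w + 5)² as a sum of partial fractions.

(6w - 7) = α(w + 5) + β. At w = -5: β = 6·(-5) - 7 = -37. Coeff of w: α = 6
Result: 6/(w + 5) - 37/(w + 5)²


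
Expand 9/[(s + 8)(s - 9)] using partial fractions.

9/(s + 8)(s - 9) = α/(s + 8) + β/(s - 9). α = 9/(-8 - 9) = -9/17, β = 9/(9 + 8) = 9/17
Result: (-9/17)/(s + 8) + (9/17)/(s - 9)


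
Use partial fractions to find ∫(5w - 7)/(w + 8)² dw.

Decompose: A = 5, B = 5·(-8) - 7 = -47, so (5w - 7)/(w + 8)² = 5/(w + 8) - 47/(w + 8)². Integrate: ∫ A/(w + 8) dw = 5 ln|(w + 8)|; ∫ B/(w + 8)² dw = 47/(w + 8). Sum: 5 ln|(w + 8)| + 47/(w + 8) + C


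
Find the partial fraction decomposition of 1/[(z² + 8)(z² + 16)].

Coefficient matching gives A = C = 0, B = 1/(16-8) = 1/8, D = -B = -1/8
Result: (1/8)/(z² + 8) - (1/8)/(z² + 16)


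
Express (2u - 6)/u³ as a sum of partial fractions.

(2u - 6) = Au² + Bu + C. At u = 0: C = 2·0 - 6 = -6. Coefficients: A = 0, B = 2
Result: 2/u² - 6/u³


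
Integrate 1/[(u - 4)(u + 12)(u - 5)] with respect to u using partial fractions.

Cover-up: A = -1/16, B = 1/272, C = 1/17. Decomposition: (-1/16)/(u - 4) + (1/272)/(u + 12) + (1/17)/(u - 5). Integrate each term: (-1/16) ln|(u - 4)| + (1/272) ln|(u + 12)| + (1/17) ln|(u - 5)| + C


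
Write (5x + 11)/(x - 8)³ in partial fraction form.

(5x + 11) = A(x - 8)² + B(x - 8) + C. At x = 8: C = 5·8 + 11 = 51. Coefficients: A = 0, B = 5
Result: 5/(x - 8)² + 51/(x - 8)³


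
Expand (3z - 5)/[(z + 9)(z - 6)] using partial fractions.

At z=-9: α = (3·(-9) - 5)/(-9 - 6) = 32/15. At z=6: β = (3·6 - 5)/(6 + 9) = 13/15
Result: (32/15)/(z + 9) + (13/15)/(z - 6)


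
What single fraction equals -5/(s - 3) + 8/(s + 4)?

Common denominator (s - 3)(s + 4). Numerator: -5(s + 4) + 8(s - 3) = (-5s - 20) + (8s - 24) = 3s - 44
Result: (3s - 44)/[(s - 3)(s + 4)]


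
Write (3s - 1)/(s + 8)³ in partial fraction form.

(3s - 1) = α(s + 8)² + β(s + 8) + γ. At s = -8: γ = 3·(-8) - 1 = -25. Coefficients: α = 0, β = 3
Result: 3/(s + 8)² - 25/(s + 8)³


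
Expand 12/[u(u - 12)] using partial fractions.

12/u(u - 12) = P/u + Q/(u - 12). P = 12/(0 - 12) = -1, Q = 12/(12 - 0) = 1
Result: -1/u + 1/(u - 12)


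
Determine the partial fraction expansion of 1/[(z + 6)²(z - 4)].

Cover-up at z=4: R = 1/(4 + 6)² = 1/100. Cover-up at z=-6: Q = 1/(-6 - 4) = -1/10. Comparing z² coeff: P = -R = -1/100
Result: (-1/100)/(z + 6) - (1/10)/(z + 6)² + (1/100)/(z - 4)


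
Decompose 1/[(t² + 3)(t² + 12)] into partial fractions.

Coefficient matching gives A = C = 0, B = 1/(12-3) = 1/9, D = -B = -1/9
Result: (1/9)/(t² + 3) - (1/9)/(t² + 12)


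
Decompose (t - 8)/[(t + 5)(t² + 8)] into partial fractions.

At t=-5: A = (1·(-5) - 8)/((-5)² + 8) = -13/33. B = -A = 13/33, C = 1 - (-5)·A = -32/33
Result: (-13/33)/(t + 5) + ((13/33)t - 32/33)/(t² + 8)


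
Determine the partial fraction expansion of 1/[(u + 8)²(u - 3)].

Cover-up at u=3: R = 1/(3 + 8)² = 1/121. Cover-up at u=-8: Q = 1/(-8 - 3) = -1/11. Comparing u² coeff: P = -R = -1/121
Result: (-1/121)/(u + 8) - (1/11)/(u + 8)² + (1/121)/(u - 3)


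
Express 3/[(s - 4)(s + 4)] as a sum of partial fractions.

3/(s - 4)(s + 4) = A/(s - 4) + B/(s + 4). A = 3/(4 + 4) = 3/8, B = 3/(-4 - 4) = -3/8
Result: (3/8)/(s - 4) - (3/8)/(s + 4)


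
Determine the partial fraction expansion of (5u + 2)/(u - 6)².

(5u + 2) = P(u - 6) + Q. At u = 6: Q = 5·6 + 2 = 32. Coeff of u: P = 5
Result: 5/(u - 6) + 32/(u - 6)²


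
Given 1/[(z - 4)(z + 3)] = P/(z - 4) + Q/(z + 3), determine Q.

Cover-up at z = -3: Q = 1/(-3 - 4) = -1/7


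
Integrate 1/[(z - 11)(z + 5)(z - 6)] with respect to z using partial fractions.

Cover-up: A = 1/80, B = 1/176, C = -1/55. Decomposition: (1/80)/(z - 11) + (1/176)/(z + 5) - (1/55)/(z - 6). Integrate each term: (1/80) ln|(z - 11)| + (1/176) ln|(z + 5)| - (1/55) ln|(z - 6)| + C


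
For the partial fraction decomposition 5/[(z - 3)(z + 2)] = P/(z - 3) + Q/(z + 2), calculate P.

Cover-up at z = 3: P = 5/(3 + 2) = 5/5 = 1


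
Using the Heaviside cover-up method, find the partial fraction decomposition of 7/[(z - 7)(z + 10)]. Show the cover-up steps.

Cover (z - 7): set z=7, get α = 7/(7 + 10) = 7/17. Cover (z + 10): set z=-10, get β = 7/(-10 - 7) = -7/17.
Result: (7/17)/(z - 7) - (7/17)/(z + 10)


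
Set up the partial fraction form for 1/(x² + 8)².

Repeated quadratic factor: (Ax + B)/(x² + 8) + (Cx + D)/(x² + 8)²


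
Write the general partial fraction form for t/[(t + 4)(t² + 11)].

Linear + irreducible quadratic: α/(t + 4) + (βt + γ)/(t² + 11)


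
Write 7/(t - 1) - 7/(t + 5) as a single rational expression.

Common denominator (t - 1)(t + 5). Numerator: 7(t + 5) - 7(t - 1) = (7t + 35) - (7t - 7) = 42
Result: (42)/[(t - 1)(t + 5)]


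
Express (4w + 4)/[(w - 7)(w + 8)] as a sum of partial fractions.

At w=7: P = (4·7 + 4)/(7 + 8) = 32/15. At w=-8: Q = (4·(-8) + 4)/(-8 - 7) = 28/15
Result: (32/15)/(w - 7) + (28/15)/(w + 8)


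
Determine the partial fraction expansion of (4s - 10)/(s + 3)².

(4s - 10) = P(s + 3) + Q. At s = -3: Q = 4·(-3) - 10 = -22. Coeff of s: P = 4
Result: 4/(s + 3) - 22/(s + 3)²


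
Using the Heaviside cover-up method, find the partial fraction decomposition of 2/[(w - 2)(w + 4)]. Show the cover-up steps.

Cover (w - 2): set w=2, get P = 2/(2 + 4) = 1/3. Cover (w + 4): set w=-4, get Q = 2/(-4 - 2) = -1/3.
Result: (1/3)/(w - 2) - (1/3)/(w + 4)


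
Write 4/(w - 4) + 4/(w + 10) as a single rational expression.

Common denominator (w - 4)(w + 10). Numerator: 4(w + 10) + 4(w - 4) = (4w + 40) + (4w - 16) = 8w + 24
Result: (8w + 24)/[(w - 4)(w + 10)]


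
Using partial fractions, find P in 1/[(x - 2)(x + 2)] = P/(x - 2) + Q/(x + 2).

Cover-up at x = 2: P = 1/(2 + 2) = 1/4


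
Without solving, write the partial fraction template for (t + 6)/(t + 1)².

Repeated linear factor: P/(t + 1) + Q/(t + 1)²


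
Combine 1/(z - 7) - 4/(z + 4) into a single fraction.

Common denominator (z - 7)(z + 4). Numerator: 1(z + 4) - 4(z - 7) = (z + 4) - (4z - 28) = -3z + 32
Result: (-3z + 32)/[(z - 7)(z + 4)]


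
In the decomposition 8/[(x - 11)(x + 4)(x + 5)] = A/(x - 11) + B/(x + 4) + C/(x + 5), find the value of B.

Cover-up at x = -4: B = 8/[(-4 - 11)(-4 + 5)] = 8/[(-15)(1)] = -8/15


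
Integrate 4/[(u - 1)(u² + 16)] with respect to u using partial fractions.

Cover-up at u=1: A = 4/(1²+16) = 4/17. Coeff matching: B = -4/17, C = -4/17. Decomposition: (4/17)/(u - 1) - ((4/17)u + 4/17)/(u² + 16). Integrate: linear → ln, quadratic → (1/2)ln + arctan: (4/17) ln|(u - 1)| - (2/17) ln(u² + 16) - (1/17) arctan(u/4) + C


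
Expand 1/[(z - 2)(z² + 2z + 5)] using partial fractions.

Cover-up at z = 2: α = 1/(2² + 2·2 + 5) = 1/13. Then β = -α = -1/13, γ = -α·(2 + 2) = -4/13
Result: (1/13)/(z - 2) - ((1/13)z + 4/13)/(z² + 2z + 5)


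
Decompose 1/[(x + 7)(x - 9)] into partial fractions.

1/(x + 7)(x - 9) = α/(x + 7) + β/(x - 9). α = 1/(-7 - 9) = -1/16, β = 1/(9 + 7) = 1/16
Result: (-1/16)/(x + 7) + (1/16)/(x - 9)


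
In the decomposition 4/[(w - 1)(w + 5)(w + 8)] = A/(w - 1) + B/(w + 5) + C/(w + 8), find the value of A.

Cover-up at w = 1: A = 4/[(1 + 5)(1 + 8)] = 4/[(6)(9)] = 4/54 = 2/27


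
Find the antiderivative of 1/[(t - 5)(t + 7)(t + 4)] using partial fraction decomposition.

Cover-up: α = 1/108, β = 1/36, γ = -1/27. Decomposition: (1/108)/(t - 5) + (1/36)/(t + 7) - (1/27)/(t + 4). Integrate each term: (1/108) ln|(t - 5)| + (1/36) ln|(t + 7)| - (1/27) ln|(t + 4)| + C


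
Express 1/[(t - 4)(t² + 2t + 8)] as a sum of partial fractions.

Cover-up at t = 4: A = 1/(4² + 2·4 + 8) = 1/32. Then B = -A = -1/32, C = -A·(2 + 4) = -3/16
Result: (1/32)/(t - 4) - ((1/32)t + 3/16)/(t² + 2t + 8)


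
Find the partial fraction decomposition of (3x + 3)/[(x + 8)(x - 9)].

At x=-8: α = (3·(-8) + 3)/(-8 - 9) = 21/17. At x=9: β = (3·9 + 3)/(9 + 8) = 30/17
Result: (21/17)/(x + 8) + (30/17)/(x - 9)


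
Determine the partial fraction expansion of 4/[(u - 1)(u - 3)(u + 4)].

Using cover-up method: P = -2/5, Q = 2/7, R = 4/35
Result: (-2/5)/(u - 1) + (2/7)/(u - 3) + (4/35)/(u + 4)


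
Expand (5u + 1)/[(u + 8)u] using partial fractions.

At u=-8: P = (5·(-8) + 1)/(-8 - 0) = 39/8. At u=0: Q = (5·0 + 1)/(0 + 8) = 1/8
Result: (39/8)/(u + 8) + (1/8)/u


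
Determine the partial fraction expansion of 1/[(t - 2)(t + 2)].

1/(t - 2)(t + 2) = α/(t - 2) + β/(t + 2). α = 1/(2 + 2) = 1/4, β = 1/(-2 - 2) = -1/4
Result: (1/4)/(t - 2) - (1/4)/(t + 2)


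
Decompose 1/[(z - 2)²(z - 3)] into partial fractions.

Cover-up at z=3: R = 1/(3 - 2)² = 1. Cover-up at z=2: Q = 1/(2 - 3) = -1. Comparing z² coeff: P = -R = -1
Result: -1/(z - 2) - 1/(z - 2)² + 1/(z - 3)


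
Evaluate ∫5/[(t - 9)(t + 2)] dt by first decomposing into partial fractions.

Decompose: 5/[(t - 9)(t + 2)] = (5/11)/(t - 9) - (5/11)/(t + 2). Integrate each term: (5/11) ln|(t - 9)| - (5/11) ln|(t + 2)| + C


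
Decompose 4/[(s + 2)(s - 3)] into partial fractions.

4/(s + 2)(s - 3) = α/(s + 2) + β/(s - 3). α = 4/(-2 - 3) = -4/5, β = 4/(3 + 2) = 4/5
Result: (-4/5)/(s + 2) + (4/5)/(s - 3)


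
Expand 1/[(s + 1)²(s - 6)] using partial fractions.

Cover-up at s=6: γ = 1/(6 + 1)² = 1/49. Cover-up at s=-1: β = 1/(-1 - 6) = -1/7. Comparing s² coeff: α = -γ = -1/49
Result: (-1/49)/(s + 1) - (1/7)/(s + 1)² + (1/49)/(s - 6)


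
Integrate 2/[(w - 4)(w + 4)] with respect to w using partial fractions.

Decompose: 2/[(w - 4)(w + 4)] = (1/4)/(w - 4) - (1/4)/(w + 4). Integrate each term: (1/4) ln|(w - 4)| - (1/4) ln|(w + 4)| + C


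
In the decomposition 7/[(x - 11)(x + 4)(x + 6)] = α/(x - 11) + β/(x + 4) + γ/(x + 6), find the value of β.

Cover-up at x = -4: β = 7/[(-4 - 11)(-4 + 6)] = 7/[(-15)(2)] = -7/30


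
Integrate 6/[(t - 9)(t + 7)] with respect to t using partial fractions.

Decompose: 6/[(t - 9)(t + 7)] = (3/8)/(t - 9) - (3/8)/(t + 7). Integrate each term: (3/8) ln|(t - 9)| - (3/8) ln|(t + 7)| + C


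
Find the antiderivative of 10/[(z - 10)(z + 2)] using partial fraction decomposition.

Decompose: 10/[(z - 10)(z + 2)] = (5/6)/(z - 10) - (5/6)/(z + 2). Integrate each term: (5/6) ln|(z - 10)| - (5/6) ln|(z + 2)| + C


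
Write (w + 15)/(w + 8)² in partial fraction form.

(w + 15) = P(w + 8) + Q. At w = -8: Q = 1·(-8) + 15 = 7. Coeff of w: P = 1
Result: 1/(w + 8) + 7/(w + 8)²


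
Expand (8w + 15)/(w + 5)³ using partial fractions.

(8w + 15) = A(w + 5)² + B(w + 5) + C. At w = -5: C = 8·(-5) + 15 = -25. Coefficients: A = 0, B = 8
Result: 8/(w + 5)² - 25/(w + 5)³


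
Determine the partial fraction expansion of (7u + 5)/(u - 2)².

(7u + 5) = A(u - 2) + B. At u = 2: B = 7·2 + 5 = 19. Coeff of u: A = 7
Result: 7/(u - 2) + 19/(u - 2)²


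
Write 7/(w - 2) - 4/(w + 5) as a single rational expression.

Common denominator (w - 2)(w + 5). Numerator: 7(w + 5) - 4(w - 2) = (7w + 35) - (4w - 8) = 3w + 43
Result: (3w + 43)/[(w - 2)(w + 5)]


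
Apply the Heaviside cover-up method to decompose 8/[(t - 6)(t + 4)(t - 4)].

Cover (t - 6), t=6: α = 8/[(6 + 4)(6 - 4)] = 2/5. Cover (t + 4), t=-4: β = 8/[(-4 - 6)(-4 - 4)] = 1/10. Cover (t - 4), t=4: γ = 8/[(4 - 6)(4 + 4)] = -1/2.
Result: (2/5)/(t - 6) + (1/10)/(t + 4) - (1/2)/(t - 4)


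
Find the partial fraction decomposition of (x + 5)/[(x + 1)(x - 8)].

At x=-1: A = (1·(-1) + 5)/(-1 - 8) = -4/9. At x=8: B = (1·8 + 5)/(8 + 1) = 13/9
Result: (-4/9)/(x + 1) + (13/9)/(x - 8)


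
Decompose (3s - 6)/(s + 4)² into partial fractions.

(3s - 6) = A(s + 4) + B. At s = -4: B = 3·(-4) - 6 = -18. Coeff of s: A = 3
Result: 3/(s + 4) - 18/(s + 4)²


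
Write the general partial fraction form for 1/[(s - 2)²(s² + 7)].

Repeated linear + quadratic: A/(s - 2) + B/(s - 2)² + (Cs + D)/(s² + 7)


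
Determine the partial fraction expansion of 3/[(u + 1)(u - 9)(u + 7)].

Using cover-up method: P = -1/20, Q = 3/160, R = 1/32
Result: (-1/20)/(u + 1) + (3/160)/(u - 9) + (1/32)/(u + 7)


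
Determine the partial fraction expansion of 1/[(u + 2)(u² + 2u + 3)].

Cover-up at u = -2: α = 1/((-2)² + 2·(-2) + 3) = 1/3. Then β = -α = -1/3, γ = -α·(2 - 2) = 0
Result: (1/3)/(u + 2) - ((1/3)u)/(u² + 2u + 3)


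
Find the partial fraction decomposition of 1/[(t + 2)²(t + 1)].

Cover-up at t=-1: C = 1/(-1 + 2)² = 1. Cover-up at t=-2: B = 1/(-2 + 1) = -1. Comparing t² coeff: A = -C = -1
Result: -1/(t + 2) - 1/(t + 2)² + 1/(t + 1)


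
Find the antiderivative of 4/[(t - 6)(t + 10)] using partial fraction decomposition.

Decompose: 4/[(t - 6)(t + 10)] = (1/4)/(t - 6) - (1/4)/(t + 10). Integrate each term: (1/4) ln|(t - 6)| - (1/4) ln|(t + 10)| + C


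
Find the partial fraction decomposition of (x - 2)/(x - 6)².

(x - 2) = A(x - 6) + B. At x = 6: B = 1·6 - 2 = 4. Coeff of x: A = 1
Result: 1/(x - 6) + 4/(x - 6)²


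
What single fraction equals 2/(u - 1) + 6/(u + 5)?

Common denominator (u - 1)(u + 5). Numerator: 2(u + 5) + 6(u - 1) = (2u + 10) + (6u - 6) = 8u + 4
Result: (8u + 4)/[(u - 1)(u + 5)]


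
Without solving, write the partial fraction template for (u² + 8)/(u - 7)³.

Repeated linear factor (power 3): A/(u - 7) + B/(u - 7)² + C/(u - 7)³


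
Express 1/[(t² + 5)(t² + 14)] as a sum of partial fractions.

Coefficient matching gives P = R = 0, Q = 1/(14-5) = 1/9, S = -Q = -1/9
Result: (1/9)/(t² + 5) - (1/9)/(t² + 14)


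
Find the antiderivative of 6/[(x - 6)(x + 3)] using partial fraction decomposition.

Decompose: 6/[(x - 6)(x + 3)] = (2/3)/(x - 6) - (2/3)/(x + 3). Integrate each term: (2/3) ln|(x - 6)| - (2/3) ln|(x + 3)| + C


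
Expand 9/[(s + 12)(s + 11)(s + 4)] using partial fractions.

Using cover-up method: A = 9/8, B = -9/7, C = 9/56
Result: (9/8)/(s + 12) - (9/7)/(s + 11) + (9/56)/(s + 4)


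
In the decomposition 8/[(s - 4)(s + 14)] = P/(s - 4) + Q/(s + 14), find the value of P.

Cover-up at s = 4: P = 8/(4 + 14) = 8/18 = 4/9


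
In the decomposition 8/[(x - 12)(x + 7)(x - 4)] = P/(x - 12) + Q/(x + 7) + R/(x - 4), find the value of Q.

Cover-up at x = -7: Q = 8/[(-7 - 12)(-7 - 4)] = 8/[(-19)(-11)] = 8/209


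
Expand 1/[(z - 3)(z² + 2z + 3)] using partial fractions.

Cover-up at z = 3: A = 1/(3² + 2·3 + 3) = 1/18. Then B = -A = -1/18, C = -A·(2 + 3) = -5/18
Result: (1/18)/(z - 3) - ((1/18)z + 5/18)/(z² + 2z + 3)


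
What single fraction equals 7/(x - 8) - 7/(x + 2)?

Common denominator (x - 8)(x + 2). Numerator: 7(x + 2) - 7(x - 8) = (7x + 14) - (7x - 56) = 70
Result: (70)/[(x - 8)(x + 2)]


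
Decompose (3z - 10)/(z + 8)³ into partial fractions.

(3z - 10) = α(z + 8)² + β(z + 8) + γ. At z = -8: γ = 3·(-8) - 10 = -34. Coefficients: α = 0, β = 3
Result: 3/(z + 8)² - 34/(z + 8)³


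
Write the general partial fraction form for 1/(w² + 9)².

Repeated quadratic factor: (Pw + Q)/(w² + 9) + (Rw + S)/(w² + 9)²


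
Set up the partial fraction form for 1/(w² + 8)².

Repeated quadratic factor: (αw + β)/(w² + 8) + (γw + δ)/(w² + 8)²


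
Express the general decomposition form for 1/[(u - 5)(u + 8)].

Distinct linear factors: P/(u - 5) + Q/(u + 8)


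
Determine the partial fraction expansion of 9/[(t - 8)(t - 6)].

9/(t - 8)(t - 6) = P/(t - 8) + Q/(t - 6). P = 9/(8 - 6) = 9/2, Q = 9/(6 - 8) = -9/2
Result: (9/2)/(t - 8) - (9/2)/(t - 6)


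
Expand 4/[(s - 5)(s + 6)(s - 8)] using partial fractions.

Using cover-up method: P = -4/33, Q = 2/77, R = 2/21
Result: (-4/33)/(s - 5) + (2/77)/(s + 6) + (2/21)/(s - 8)


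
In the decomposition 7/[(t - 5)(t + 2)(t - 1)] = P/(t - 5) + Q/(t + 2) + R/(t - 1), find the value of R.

Cover-up at t = 1: R = 7/[(1 - 5)(1 + 2)] = 7/[(-4)(3)] = -7/12


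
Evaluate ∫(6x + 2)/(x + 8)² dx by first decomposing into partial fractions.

Decompose: α = 6, β = 6·(-8) + 2 = -46, so (6x + 2)/(x + 8)² = 6/(x + 8) - 46/(x + 8)². Integrate: ∫ α/(x + 8) dx = 6 ln|(x + 8)|; ∫ β/(x + 8)² dx = 46/(x + 8). Sum: 6 ln|(x + 8)| + 46/(x + 8) + C


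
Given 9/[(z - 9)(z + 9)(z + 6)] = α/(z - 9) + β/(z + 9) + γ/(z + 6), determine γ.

Cover-up at z = -6: γ = 9/[(-6 - 9)(-6 + 9)] = 9/[(-15)(3)] = -9/45 = -1/5


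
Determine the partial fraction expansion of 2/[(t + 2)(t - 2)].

2/(t + 2)(t - 2) = P/(t + 2) + Q/(t - 2). P = 2/(-2 - 2) = -1/2, Q = 2/(2 + 2) = 1/2
Result: (-1/2)/(t + 2) + (1/2)/(t - 2)


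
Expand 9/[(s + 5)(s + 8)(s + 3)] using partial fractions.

Using cover-up method: α = -3/2, β = 3/5, γ = 9/10
Result: (-3/2)/(s + 5) + (3/5)/(s + 8) + (9/10)/(s + 3)


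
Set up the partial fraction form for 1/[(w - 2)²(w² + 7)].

Repeated linear + quadratic: P/(w - 2) + Q/(w - 2)² + (Rw + S)/(w² + 7)


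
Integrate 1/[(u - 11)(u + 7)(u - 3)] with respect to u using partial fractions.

Cover-up: α = 1/144, β = 1/180, γ = -1/80. Decomposition: (1/144)/(u - 11) + (1/180)/(u + 7) - (1/80)/(u - 3). Integrate each term: (1/144) ln|(u - 11)| + (1/180) ln|(u + 7)| - (1/80) ln|(u - 3)| + C


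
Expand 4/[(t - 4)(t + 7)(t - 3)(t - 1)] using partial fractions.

Using Heaviside cover-up: (4/33)/(t - 4) - (1/220)/(t + 7) - (1/5)/(t - 3) + (1/12)/(t - 1)


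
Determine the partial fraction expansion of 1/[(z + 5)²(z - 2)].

Cover-up at z=2: C = 1/(2 + 5)² = 1/49. Cover-up at z=-5: B = 1/(-5 - 2) = -1/7. Comparing z² coeff: A = -C = -1/49
Result: (-1/49)/(z + 5) - (1/7)/(z + 5)² + (1/49)/(z - 2)


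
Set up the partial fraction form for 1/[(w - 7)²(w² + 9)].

Repeated linear + quadratic: A/(w - 7) + B/(w - 7)² + (Cw + D)/(w² + 9)


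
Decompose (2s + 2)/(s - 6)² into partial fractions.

(2s + 2) = P(s - 6) + Q. At s = 6: Q = 2·6 + 2 = 14. Coeff of s: P = 2
Result: 2/(s - 6) + 14/(s - 6)²


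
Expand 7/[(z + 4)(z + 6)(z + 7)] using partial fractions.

Using cover-up method: α = 7/6, β = -7/2, γ = 7/3
Result: (7/6)/(z + 4) - (7/2)/(z + 6) + (7/3)/(z + 7)


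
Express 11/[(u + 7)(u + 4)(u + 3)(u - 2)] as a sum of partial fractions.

Using Heaviside cover-up: (-11/108)/(u + 7) + (11/18)/(u + 4) - (11/20)/(u + 3) + (11/270)/(u - 2)


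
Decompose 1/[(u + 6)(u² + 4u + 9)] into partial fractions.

Cover-up at u = -6: A = 1/((-6)² + 4·(-6) + 9) = 1/21. Then B = -A = -1/21, C = -A·(4 - 6) = 2/21
Result: (1/21)/(u + 6) - ((1/21)u - 2/21)/(u² + 4u + 9)


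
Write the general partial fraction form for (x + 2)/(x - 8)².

Repeated linear factor: A/(x - 8) + B/(x - 8)²


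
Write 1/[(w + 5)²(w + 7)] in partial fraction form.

Cover-up at w=-7: C = 1/(-7 + 5)² = 1/4. Cover-up at w=-5: B = 1/(-5 + 7) = 1/2. Comparing w² coeff: A = -C = -1/4
Result: (-1/4)/(w + 5) + (1/2)/(w + 5)² + (1/4)/(w + 7)


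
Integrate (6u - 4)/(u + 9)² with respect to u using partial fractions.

Decompose: A = 6, B = 6·(-9) - 4 = -58, so (6u - 4)/(u + 9)² = 6/(u + 9) - 58/(u + 9)². Integrate: ∫ A/(u + 9) du = 6 ln|(u + 9)|; ∫ B/(u + 9)² du = 58/(u + 9). Sum: 6 ln|(u + 9)| + 58/(u + 9) + C


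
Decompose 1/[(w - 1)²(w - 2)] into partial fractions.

Cover-up at w=2: C = 1/(2 - 1)² = 1. Cover-up at w=1: B = 1/(1 - 2) = -1. Comparing w² coeff: A = -C = -1
Result: -1/(w - 1) - 1/(w - 1)² + 1/(w - 2)


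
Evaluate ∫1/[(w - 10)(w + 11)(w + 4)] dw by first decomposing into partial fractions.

Cover-up: A = 1/294, B = 1/147, C = -1/98. Decomposition: (1/294)/(w - 10) + (1/147)/(w + 11) - (1/98)/(w + 4). Integrate each term: (1/294) ln|(w - 10)| + (1/147) ln|(w + 11)| - (1/98) ln|(w + 4)| + C


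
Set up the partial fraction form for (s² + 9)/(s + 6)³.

Repeated linear factor (power 3): A/(s + 6) + B/(s + 6)² + C/(s + 6)³


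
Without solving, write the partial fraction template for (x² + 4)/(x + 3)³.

Repeated linear factor (power 3): P/(x + 3) + Q/(x + 3)² + R/(x + 3)³


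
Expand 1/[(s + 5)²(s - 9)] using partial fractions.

Cover-up at s=9: γ = 1/(9 + 5)² = 1/196. Cover-up at s=-5: β = 1/(-5 - 9) = -1/14. Comparing s² coeff: α = -γ = -1/196
Result: (-1/196)/(s + 5) - (1/14)/(s + 5)² + (1/196)/(s - 9)


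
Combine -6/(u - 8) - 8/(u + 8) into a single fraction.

Common denominator (u - 8)(u + 8). Numerator: -6(u + 8) - 8(u - 8) = (-6u - 48) - (8u - 64) = -14u + 16
Result: (-14u + 16)/[(u - 8)(u + 8)]


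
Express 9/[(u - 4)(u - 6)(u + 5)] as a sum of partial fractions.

Using cover-up method: A = -1/2, B = 9/22, C = 1/11
Result: (-1/2)/(u - 4) + (9/22)/(u - 6) + (1/11)/(u + 5)


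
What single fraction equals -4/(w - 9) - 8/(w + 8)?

Common denominator (w - 9)(w + 8). Numerator: -4(w + 8) - 8(w - 9) = (-4w - 32) - (8w - 72) = -12w + 40
Result: (-12w + 40)/[(w - 9)(w + 8)]


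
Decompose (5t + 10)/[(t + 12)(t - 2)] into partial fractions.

At t=-12: α = (5·(-12) + 10)/(-12 - 2) = 25/7. At t=2: β = (5·2 + 10)/(2 + 12) = 10/7
Result: (25/7)/(t + 12) + (10/7)/(t - 2)


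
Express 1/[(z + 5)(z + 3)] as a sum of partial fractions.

1/(z + 5)(z + 3) = A/(z + 5) + B/(z + 3). A = 1/(-5 + 3) = -1/2, B = 1/(-3 + 5) = 1/2
Result: (-1/2)/(z + 5) + (1/2)/(z + 3)


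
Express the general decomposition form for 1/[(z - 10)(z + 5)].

Distinct linear factors: P/(z - 10) + Q/(z + 5)


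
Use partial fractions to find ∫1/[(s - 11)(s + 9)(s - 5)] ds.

Cover-up: A = 1/120, B = 1/280, C = -1/84. Decomposition: (1/120)/(s - 11) + (1/280)/(s + 9) - (1/84)/(s - 5). Integrate each term: (1/120) ln|(s - 11)| + (1/280) ln|(s + 9)| - (1/84) ln|(s - 5)| + C


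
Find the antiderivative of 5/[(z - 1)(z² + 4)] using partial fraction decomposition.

Cover-up at z=1: A = 5/(1²+4) = 1. Coeff matching: B = -1, C = -1. Decomposition: 1/(z - 1) - (z + 1)/(z² + 4). Integrate: linear → ln, quadratic → (1/2)ln + arctan: ln|(z - 1)| - (1/2) ln(z² + 4) - (1/2) arctan(z/2) + C


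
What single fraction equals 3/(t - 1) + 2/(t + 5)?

Common denominator (t - 1)(t + 5). Numerator: 3(t + 5) + 2(t - 1) = (3t + 15) + (2t - 2) = 5t + 13
Result: (5t + 13)/[(t - 1)(t + 5)]


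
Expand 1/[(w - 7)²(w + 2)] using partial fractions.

Cover-up at w=-2: C = 1/(-2 - 7)² = 1/81. Cover-up at w=7: B = 1/(7 + 2) = 1/9. Comparing w² coeff: A = -C = -1/81
Result: (-1/81)/(w - 7) + (1/9)/(w - 7)² + (1/81)/(w + 2)


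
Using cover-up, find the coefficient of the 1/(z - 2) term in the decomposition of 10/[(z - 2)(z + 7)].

Cover (z - 2), set z=2: 10/((z + 7) at z=2) = 10/(9) = 10/9


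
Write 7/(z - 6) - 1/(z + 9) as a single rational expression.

Common denominator (z - 6)(z + 9). Numerator: 7(z + 9) - 1(z - 6) = (7z + 63) - (z - 6) = 6z + 69
Result: (6z + 69)/[(z - 6)(z + 9)]


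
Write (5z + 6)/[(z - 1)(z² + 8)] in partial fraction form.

At z=1: A = (5·1 + 6)/(1² + 8) = 11/9. B = -A = -11/9, C = 5 - 1·A = 34/9
Result: (11/9)/(z - 1) - ((11/9)z - 34/9)/(z² + 8)


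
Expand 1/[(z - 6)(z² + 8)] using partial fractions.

Cover-up at z = 6: P = 1/(6² + 8) = 1/44. Then Q = -P = -1/44, R = -P·(0 + 6) = -3/22
Result: (1/44)/(z - 6) - ((1/44)z + 3/22)/(z² + 8)


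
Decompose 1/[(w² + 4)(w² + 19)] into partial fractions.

Coefficient matching gives A = C = 0, B = 1/(19-4) = 1/15, D = -B = -1/15
Result: (1/15)/(w² + 4) - (1/15)/(w² + 19)


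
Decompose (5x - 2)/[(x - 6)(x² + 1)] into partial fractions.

At x=6: P = (5·6 - 2)/(6² + 1) = 28/37. Q = -P = -28/37, R = 5 - 6·P = 17/37
Result: (28/37)/(x - 6) - ((28/37)x - 17/37)/(x² + 1)


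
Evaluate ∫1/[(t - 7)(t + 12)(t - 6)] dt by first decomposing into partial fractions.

Cover-up: α = 1/19, β = 1/342, γ = -1/18. Decomposition: (1/19)/(t - 7) + (1/342)/(t + 12) - (1/18)/(t - 6). Integrate each term: (1/19) ln|(t - 7)| + (1/342) ln|(t + 12)| - (1/18) ln|(t - 6)| + C


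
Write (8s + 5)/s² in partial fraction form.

(8s + 5) = As + B. At s = 0: B = 8·0 + 5 = 5. Coeff of s: A = 8
Result: 8/s + 5/s²


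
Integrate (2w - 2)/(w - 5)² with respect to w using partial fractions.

Decompose: P = 2, Q = 2·5 - 2 = 8, so (2w - 2)/(w - 5)² = 2/(w - 5) + 8/(w - 5)². Integrate: ∫ P/(w - 5) dw = 2 ln|(w - 5)|; ∫ Q/(w - 5)² dw = -8/(w - 5). Sum: 2 ln|(w - 5)| - 8/(w - 5) + C


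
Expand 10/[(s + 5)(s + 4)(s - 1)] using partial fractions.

Using cover-up method: α = 5/3, β = -2, γ = 1/3
Result: (5/3)/(s + 5) - 2/(s + 4) + (1/3)/(s - 1)


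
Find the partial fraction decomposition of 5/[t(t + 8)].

5/t(t + 8) = P/t + Q/(t + 8). P = 5/(0 + 8) = 5/8, Q = 5/(-8 - 0) = -5/8
Result: (5/8)/t - (5/8)/(t + 8)


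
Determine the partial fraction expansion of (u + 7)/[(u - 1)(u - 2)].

At u=1: P = (1·1 + 7)/(1 - 2) = -8. At u=2: Q = (1·2 + 7)/(2 - 1) = 9
Result: -8/(u - 1) + 9/(u - 2)


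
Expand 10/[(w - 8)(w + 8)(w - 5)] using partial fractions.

Using cover-up method: A = 5/24, B = 5/104, C = -10/39
Result: (5/24)/(w - 8) + (5/104)/(w + 8) - (10/39)/(w - 5)


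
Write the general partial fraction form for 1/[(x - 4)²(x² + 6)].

Repeated linear + quadratic: P/(x - 4) + Q/(x - 4)² + (Rx + S)/(x² + 6)


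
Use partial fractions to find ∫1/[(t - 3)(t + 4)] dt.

Decompose: 1/[(t - 3)(t + 4)] = (1/7)/(t - 3) - (1/7)/(t + 4). Integrate each term: (1/7) ln|(t - 3)| - (1/7) ln|(t + 4)| + C


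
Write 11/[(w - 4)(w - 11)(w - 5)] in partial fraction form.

Using cover-up method: A = 11/7, B = 11/42, C = -11/6
Result: (11/7)/(w - 4) + (11/42)/(w - 11) - (11/6)/(w - 5)


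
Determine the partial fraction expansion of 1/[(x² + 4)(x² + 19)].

Coefficient matching gives P = R = 0, Q = 1/(19-4) = 1/15, S = -Q = -1/15
Result: (1/15)/(x² + 4) - (1/15)/(x² + 19)


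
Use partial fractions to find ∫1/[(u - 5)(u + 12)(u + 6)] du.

Cover-up: α = 1/187, β = 1/102, γ = -1/66. Decomposition: (1/187)/(u - 5) + (1/102)/(u + 12) - (1/66)/(u + 6). Integrate each term: (1/187) ln|(u - 5)| + (1/102) ln|(u + 12)| - (1/66) ln|(u + 6)| + C


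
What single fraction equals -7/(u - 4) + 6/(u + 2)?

Common denominator (u - 4)(u + 2). Numerator: -7(u + 2) + 6(u - 4) = (-7u - 14) + (6u - 24) = -u - 38
Result: (-u - 38)/[(u - 4)(u + 2)]


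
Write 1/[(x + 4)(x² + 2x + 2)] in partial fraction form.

Cover-up at x = -4: α = 1/((-4)² + 2·(-4) + 2) = 1/10. Then β = -α = -1/10, γ = -α·(2 - 4) = 1/5
Result: (1/10)/(x + 4) - ((1/10)x - 1/5)/(x² + 2x + 2)


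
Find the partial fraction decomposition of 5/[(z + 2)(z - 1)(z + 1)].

Using cover-up method: P = 5/3, Q = 5/6, R = -5/2
Result: (5/3)/(z + 2) + (5/6)/(z - 1) - (5/2)/(z + 1)


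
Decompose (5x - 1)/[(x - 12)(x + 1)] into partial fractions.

At x=12: α = (5·12 - 1)/(12 + 1) = 59/13. At x=-1: β = (5·(-1) - 1)/(-1 - 12) = 6/13
Result: (59/13)/(x - 12) + (6/13)/(x + 1)


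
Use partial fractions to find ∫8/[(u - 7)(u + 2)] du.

Decompose: 8/[(u - 7)(u + 2)] = (8/9)/(u - 7) - (8/9)/(u + 2). Integrate each term: (8/9) ln|(u - 7)| - (8/9) ln|(u + 2)| + C


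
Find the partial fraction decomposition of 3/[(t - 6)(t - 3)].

3/(t - 6)(t - 3) = A/(t - 6) + B/(t - 3). A = 3/(6 - 3) = 1, B = 3/(3 - 6) = -1
Result: 1/(t - 6) - 1/(t - 3)


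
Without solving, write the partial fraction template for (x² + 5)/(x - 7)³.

Repeated linear factor (power 3): P/(x - 7) + Q/(x - 7)² + R/(x - 7)³


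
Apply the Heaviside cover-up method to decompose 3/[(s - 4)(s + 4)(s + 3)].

Cover (s - 4), s=4: α = 3/[(4 + 4)(4 + 3)] = 3/56. Cover (s + 4), s=-4: β = 3/[(-4 - 4)(-4 + 3)] = 3/8. Cover (s + 3), s=-3: γ = 3/[(-3 - 4)(-3 + 4)] = -3/7.
Result: (3/56)/(s - 4) + (3/8)/(s + 4) - (3/7)/(s + 3)


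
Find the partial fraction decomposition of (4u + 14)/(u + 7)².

(4u + 14) = P(u + 7) + Q. At u = -7: Q = 4·(-7) + 14 = -14. Coeff of u: P = 4
Result: 4/(u + 7) - 14/(u + 7)²


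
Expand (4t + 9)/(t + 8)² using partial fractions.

(4t + 9) = P(t + 8) + Q. At t = -8: Q = 4·(-8) + 9 = -23. Coeff of t: P = 4
Result: 4/(t + 8) - 23/(t + 8)²


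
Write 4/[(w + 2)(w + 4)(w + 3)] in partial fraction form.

Using cover-up method: A = 2, B = 2, C = -4
Result: 2/(w + 2) + 2/(w + 4) - 4/(w + 3)
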